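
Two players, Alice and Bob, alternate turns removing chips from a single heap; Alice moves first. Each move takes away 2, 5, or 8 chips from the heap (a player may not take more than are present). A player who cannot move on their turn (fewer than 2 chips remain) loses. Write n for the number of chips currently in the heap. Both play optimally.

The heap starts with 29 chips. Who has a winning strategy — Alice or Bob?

Use the standard recursion: the mover loses at a terminal position; elsewhere, the mover wins exactly when some move hands the opponent an L position.
n=0: no move → L
n=1: no move → L
n=2: can move to 0, which is L ⇒ W
n=3: can move to 1, which is L ⇒ W
n=4: the only move is to 2(W), a W ⇒ L
n=5: can move to 0, which is L ⇒ W
n=6: can move to 4, which is L ⇒ W
n=7: moves to 5(W), 2(W); every one is W ⇒ L
n=8: can move to 0, which is L ⇒ W
n=9: can move to 7, which is L ⇒ W
n=10: moves to 8(W), 5(W), 2(W); every one is W ⇒ L
n=11: moves to 9(W), 6(W), 3(W); every one is W ⇒ L
n=12: can move to 10, which is L ⇒ W
n=13: can move to 11, which is L ⇒ W
n=14: moves to 12(W), 9(W), 6(W); every one is W ⇒ L
n=15: can move to 10, which is L ⇒ W
n=16: can move to 14, which is L ⇒ W
n=17: moves to 15(W), 12(W), 9(W); every one is W ⇒ L
n=18: can move to 10, which is L ⇒ W
n=19: can move to 17, which is L ⇒ W
n=20: moves to 18(W), 15(W), 12(W); every one is W ⇒ L
n=21: moves to 19(W), 16(W), 13(W); every one is W ⇒ L
n=22: can move to 20, which is L ⇒ W
n=23: can move to 21, which is L ⇒ W
n=24: moves to 22(W), 19(W), 16(W); every one is W ⇒ L
n=25: can move to 20, which is L ⇒ W
n=26: can move to 24, which is L ⇒ W
n=27: moves to 25(W), 22(W), 19(W); every one is W ⇒ L
n=28: can move to 20, which is L ⇒ W
n=29: can move to 27, which is L ⇒ W
The starting position 29 is W: Alice should remove 2, leaving 27, handing over an L position.

Alice wins.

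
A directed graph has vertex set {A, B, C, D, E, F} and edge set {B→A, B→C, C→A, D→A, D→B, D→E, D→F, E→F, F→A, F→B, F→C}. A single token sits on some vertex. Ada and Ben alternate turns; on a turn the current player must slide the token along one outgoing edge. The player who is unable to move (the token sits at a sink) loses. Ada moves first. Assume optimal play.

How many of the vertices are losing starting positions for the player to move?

2

Classify positions by backward induction: terminal positions (no move available) are L. From any other position, the mover wins iff some move reaches an L.
Every edge goes from a vertex to one that appears earlier in the order A, C, B, F, E, D, so processing vertices in that order labels each vertex after all of its successors.
A: no outgoing edge → L
C: reaches L-position A → W
B: reaches L-position A → W
F: reaches L-position A → W
E: only reaches F(W), which is W → L
D: reaches L-position E → W
The L vertices are A, E; that is 2 in all.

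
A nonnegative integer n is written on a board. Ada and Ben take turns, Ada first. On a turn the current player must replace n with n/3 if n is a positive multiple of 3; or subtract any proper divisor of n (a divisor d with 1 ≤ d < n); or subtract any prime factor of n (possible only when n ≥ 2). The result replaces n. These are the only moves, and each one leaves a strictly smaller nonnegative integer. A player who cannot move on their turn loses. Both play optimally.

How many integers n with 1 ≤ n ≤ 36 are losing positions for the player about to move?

8

Label each position W (a win for the player to move) or L (a loss). A position with no legal move is L; any other position is W exactly when some move reaches an L, and L when every move reaches a W.
n=0: no move → L
n=1: no move → L
n=2: reaches L-position 0 → W
n=3: reaches L-position 0 → W
n=4: only reaches 2(W), 3(W), all W → L
n=5: reaches L-position 0 → W
n=6: reaches L-position 4 → W
n=7: reaches L-position 0 → W
n=8: reaches L-position 4 → W
n=9: only reaches 3(W), 6(W), 8(W), all W → L
n=10: reaches L-position 9 → W
n=11: reaches L-position 0 → W
n=12: reaches L-position 4 → W
n=13: reaches L-position 0 → W
n=14: only reaches 7(W), 12(W), 13(W), all W → L
n=15: reaches L-position 14 → W
n=16: reaches L-position 14 → W
n=17: reaches L-position 0 → W
n=18: reaches L-position 9 → W
n=19: reaches L-position 0 → W
n=20: only reaches 10(W), 15(W), 16(W), 18(W), 19(W), all W → L
n=21: reaches L-position 14 → W
n=22: reaches L-position 20 → W
n=23: reaches L-position 0 → W
n=24: reaches L-position 20 → W
n=25: reaches L-position 20 → W
n=26: only reaches 13(W), 24(W), 25(W), all W → L
n=27: reaches L-position 9 → W
n=28: reaches L-position 14 → W
n=29: reaches L-position 0 → W
n=30: reaches L-position 20 → W
n=31: reaches L-position 0 → W
n=32: only reaches 16(W), 24(W), 28(W), 30(W), 31(W), all W → L
n=33: reaches L-position 32 → W
n=34: reaches L-position 32 → W
n=35: only reaches 28(W), 30(W), 34(W), all W → L
n=36: reaches L-position 32 → W
L entries with 1 ≤ n ≤ 36 (n=0 is outside the asked range and is not counted): n = 1, 4, 9, 14, 20, 26, 32, 35; that makes 8.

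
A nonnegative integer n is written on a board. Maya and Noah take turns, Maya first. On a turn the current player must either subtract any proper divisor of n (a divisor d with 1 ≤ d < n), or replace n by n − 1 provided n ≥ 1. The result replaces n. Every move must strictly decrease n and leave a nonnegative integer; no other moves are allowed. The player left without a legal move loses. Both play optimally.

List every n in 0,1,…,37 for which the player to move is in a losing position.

Build the W/L table. Terminal = L. A non-terminal position is W if it has a move to some L; otherwise it is L.
n=0: no move → L
n=1: →0(L), so W
n=2: →1(W) only, which is W, so L
n=3: →2(L), so W
n=4: →2(L), so W
n=5: →4(W) only, which is W, so L
n=6: →5(L), so W
n=7: →6(W) only, which is W, so L
n=8: →7(L), so W
n=9: →6(W), 8(W) — all W, so L
n=10: →5(L), so W
n=11: →10(W) only, which is W, so L
n=12: →9(L), so W
n=13: →12(W) only, which is W, so L
n=14: →7(L), so W
n=15: →10(W), 12(W), 14(W) — all W, so L
n=16: →15(L), so W
n=17: →16(W) only, which is W, so L
n=18: →9(L), so W
n=19: →18(W) only, which is W, so L
n=20: →15(L), so W
n=21: →14(W), 18(W), 20(W) — all W, so L
n=22: →11(L), so W
n=23: →22(W) only, which is W, so L
n=24: →21(L), so W
n=25: →20(W), 24(W) — all W, so L
n=26: →13(L), so W
n=27: →18(W), 24(W), 26(W) — all W, so L
n=28: →21(L), so W
n=29: →28(W) only, which is W, so L
n=30: →15(L), so W
n=31: →30(W) only, which is W, so L
n=32: →31(L), so W
n=33: →22(W), 30(W), 32(W) — all W, so L
n=34: →17(L), so W
n=35: →28(W), 30(W), 34(W) — all W, so L
n=36: →27(L), so W
n=37: →36(W) only, which is W, so L
Reading off the rows marked L gives the requested list; there are 19 such values of n.

0, 2, 5, 7, 9, 11, 13, 15, 17, 19, 21, 23, 25, 27, 29, 31, 33, 35, 37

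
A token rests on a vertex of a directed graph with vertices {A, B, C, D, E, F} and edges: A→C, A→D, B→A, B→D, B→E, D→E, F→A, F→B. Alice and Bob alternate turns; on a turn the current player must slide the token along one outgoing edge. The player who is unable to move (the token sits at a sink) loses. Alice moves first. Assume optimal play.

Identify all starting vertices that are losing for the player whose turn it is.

Label each position W (a win for the player to move) or L (a loss). A position with no legal move is L; any other position is W exactly when some move reaches an L, and L when every move reaches a W.
Every edge goes from a vertex to one that appears earlier in the order E, C, D, A, B, F, so processing vertices in that order labels each vertex after all of its successors.
E: no outgoing edge → L
C: no outgoing edge → L
D: →E(L), so W
A: →C(L), so W
B: →E(L), so W
F: →B(W), A(W) — all W, so L
Reading off the rows marked L gives the requested list; there are 3 such vertices.

C, E, F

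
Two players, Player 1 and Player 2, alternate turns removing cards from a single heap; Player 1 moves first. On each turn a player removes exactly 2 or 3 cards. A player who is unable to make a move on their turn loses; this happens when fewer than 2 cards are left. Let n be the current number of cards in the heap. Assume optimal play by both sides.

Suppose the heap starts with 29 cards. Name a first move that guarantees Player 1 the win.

Classify positions by backward induction: terminal positions (no move available) are L. From any other position, the mover wins iff some move reaches an L.
n=0: no move → L
n=1: no move → L
n=2: →0(L), so W
n=3: →1(L), so W
n=4: →1(L), so W
n=5: →3(W), 2(W) — all W, so L
n=6: →4(W), 3(W) — all W, so L
n=7: →5(L), so W
n=8: →6(L), so W
n=9: →6(L), so W
n=10: →8(W), 7(W) — all W, so L
n=11: →9(W), 8(W) — all W, so L
n=12: →10(L), so W
n=13: →11(L), so W
n=14: →11(L), so W
n=15: →13(W), 12(W) — all W, so L
n=16: →14(W), 13(W) — all W, so L
n=17: →15(L), so W
n=18: →16(L), so W
n=19: →16(L), so W
n=20: →18(W), 17(W) — all W, so L
n=21: →19(W), 18(W) — all W, so L
n=22: →20(L), so W
n=23: →21(L), so W
n=24: →21(L), so W
n=25: →23(W), 22(W) — all W, so L
n=26: →24(W), 23(W) — all W, so L
n=27: →25(L), so W
n=28: →26(L), so W
n=29: →26(L), so W
From 29, the L positions reachable in one move are: 26.

Remove 3, leaving 26.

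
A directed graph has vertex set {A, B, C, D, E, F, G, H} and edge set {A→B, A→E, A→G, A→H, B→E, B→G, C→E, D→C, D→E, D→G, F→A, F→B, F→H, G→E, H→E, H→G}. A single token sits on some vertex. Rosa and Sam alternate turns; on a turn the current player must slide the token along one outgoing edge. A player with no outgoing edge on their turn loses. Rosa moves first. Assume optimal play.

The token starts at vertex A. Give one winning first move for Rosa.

Move to E.

Use the standard recursion: the mover loses at a terminal position; elsewhere, the mover wins exactly when some move hands the opponent an L position.
Every edge goes from a vertex to one that appears earlier in the order E, C, G, B, D, H, A, F, so processing vertices in that order labels each vertex after all of its successors.
E: no outgoing edge → L
C: can move to E, which is L ⇒ W
G: can move to E, which is L ⇒ W
B: can move to E, which is L ⇒ W
D: can move to E, which is L ⇒ W
H: can move to E, which is L ⇒ W
A: can move to E, which is L ⇒ W
F: moves to A(W), H(W), B(W); every one is W ⇒ L
From A, the L positions reachable in one move are: E.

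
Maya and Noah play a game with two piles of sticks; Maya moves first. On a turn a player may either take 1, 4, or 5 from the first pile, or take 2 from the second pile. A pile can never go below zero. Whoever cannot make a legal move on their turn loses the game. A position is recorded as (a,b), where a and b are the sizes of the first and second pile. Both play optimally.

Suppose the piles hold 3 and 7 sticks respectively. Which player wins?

Compute win/loss labels from the base case upward. A position with no move is L. Any other position is W if it can reach an L in one move, else L.
No move ever increases a pile, so every position that can arise here has a ≤ 3 and b ≤ 7; it is enough to label the cells with 0 ≤ a ≤ 3 and 0 ≤ b ≤ 7.
Every move lowers a or b (never raises either), so fill the grid row by row in increasing a, and left to right within a row: each cell's successors are then already labelled.
      b=0  b=1  b=2  b=3  b=4  b=5  b=6  b=7
a=0:    L    L    W    W    L    L    W    W
a=1:    W    W    L    L    W    W    L    L
a=2:    L    L    W    W    L    L    W    W
a=3:    W    W    L    L    W    W    L    L
Cells with no legal move (terminal, hence L): (0,0), (0,1).
The remaining L cells, each justified by listing all of its moves:
(0,4): →(0,2)(W) only, which is W, so L
(0,5): →(0,3)(W) only, which is W, so L
(1,2): →(0,2)(W), (1,0)(W) — all W, so L
(1,3): →(0,3)(W), (1,1)(W) — all W, so L
(1,6): →(0,6)(W), (1,4)(W) — all W, so L
(1,7): →(0,7)(W), (1,5)(W) — all W, so L
(2,0): →(1,0)(W) only, which is W, so L
(2,1): →(1,1)(W) only, which is W, so L
(2,4): →(1,4)(W), (2,2)(W) — all W, so L
(2,5): →(1,5)(W), (2,3)(W) — all W, so L
(3,2): →(2,2)(W), (3,0)(W) — all W, so L
(3,3): →(2,3)(W), (3,1)(W) — all W, so L
(3,6): →(2,6)(W), (3,4)(W) — all W, so L
(3,7): →(2,7)(W), (3,5)(W) — all W, so L
Every other cell has at least one move into one of the L cells above, so it is W.
The starting position (3,7) is L: whatever Maya does, the opponent receives a W position.

Noah wins.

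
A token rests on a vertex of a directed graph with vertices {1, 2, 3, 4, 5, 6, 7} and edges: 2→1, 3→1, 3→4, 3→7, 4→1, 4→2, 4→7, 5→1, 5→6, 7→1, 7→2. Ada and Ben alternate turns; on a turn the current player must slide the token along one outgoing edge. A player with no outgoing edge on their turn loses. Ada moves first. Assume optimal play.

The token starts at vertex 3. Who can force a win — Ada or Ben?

Use the standard recursion: the mover loses at a terminal position; elsewhere, the mover wins exactly when some move hands the opponent an L position.
Every edge goes from a vertex to one that appears earlier in the order 1, 6, 5, 2, 7, 4, 3, so processing vertices in that order labels each vertex after all of its successors.
1: no outgoing edge → L
6: no outgoing edge → L
5: reaches L-position 6 → W
2: reaches L-position 1 → W
7: reaches L-position 1 → W
4: reaches L-position 1 → W
3: reaches L-position 1 → W
The starting position 3 is W: Ada should move to 1, handing over an L position.

Ada wins.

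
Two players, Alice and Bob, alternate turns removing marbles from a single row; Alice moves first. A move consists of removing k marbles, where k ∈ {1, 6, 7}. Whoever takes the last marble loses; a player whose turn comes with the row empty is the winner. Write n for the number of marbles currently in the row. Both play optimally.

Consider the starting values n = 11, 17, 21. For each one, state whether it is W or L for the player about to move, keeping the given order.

Work bottom-up. With no move the player to move wins. Otherwise the position is W if at least one move leads to an L position for the opponent, and L if every move leads to a W.
n=0: no move; the opponent has just taken the last marble and therefore loses → W
n=1: the only move is to 0(W), a W ⇒ L
n=2: can move to 1, which is L ⇒ W
n=3: the only move is to 2(W), a W ⇒ L
n=4: can move to 3, which is L ⇒ W
n=5: the only move is to 4(W), a W ⇒ L
n=6: can move to 5, which is L ⇒ W
n=7: can move to 1, which is L ⇒ W
n=8: can move to 1, which is L ⇒ W
n=9: can move to 3, which is L ⇒ W
n=10: can move to 3, which is L ⇒ W
n=11: can move to 5, which is L ⇒ W
n=12: can move to 5, which is L ⇒ W
n=13: moves to 12(W), 7(W), 6(W); every one is W ⇒ L
n=14: can move to 13, which is L ⇒ W
n=15: moves to 14(W), 9(W), 8(W); every one is W ⇒ L
n=16: can move to 15, which is L ⇒ W
n=17: moves to 16(W), 11(W), 10(W); every one is W ⇒ L
n=18: can move to 17, which is L ⇒ W
n=19: can move to 13, which is L ⇒ W
n=20: can move to 13, which is L ⇒ W
n=21: can move to 15, which is L ⇒ W

11: W, 17: L, 21: W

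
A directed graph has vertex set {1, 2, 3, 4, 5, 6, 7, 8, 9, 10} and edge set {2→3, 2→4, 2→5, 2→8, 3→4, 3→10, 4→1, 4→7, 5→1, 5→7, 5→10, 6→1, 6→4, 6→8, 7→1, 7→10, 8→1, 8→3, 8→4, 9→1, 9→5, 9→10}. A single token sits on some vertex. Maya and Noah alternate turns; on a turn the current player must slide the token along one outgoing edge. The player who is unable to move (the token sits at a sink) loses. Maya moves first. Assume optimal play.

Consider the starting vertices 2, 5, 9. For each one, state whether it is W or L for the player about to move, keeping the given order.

Build the W/L table. Terminal = L. A non-terminal position is W if it has a move to some L; otherwise it is L.
Every edge goes from a vertex to one that appears earlier in the order 1, 10, 7, 5, 4, 3, 8, 6, 9, 2, so processing vertices in that order labels each vertex after all of its successors.
1: no outgoing edge → L
10: no outgoing edge → L
7: reaches L-position 10 → W
5: reaches L-position 10 → W
4: reaches L-position 1 → W
3: reaches L-position 10 → W
8: reaches L-position 1 → W
6: reaches L-position 1 → W
9: reaches L-position 10 → W
2: only reaches 8(W), 3(W), 4(W), 5(W), all W → L

2: L, 5: W, 9: W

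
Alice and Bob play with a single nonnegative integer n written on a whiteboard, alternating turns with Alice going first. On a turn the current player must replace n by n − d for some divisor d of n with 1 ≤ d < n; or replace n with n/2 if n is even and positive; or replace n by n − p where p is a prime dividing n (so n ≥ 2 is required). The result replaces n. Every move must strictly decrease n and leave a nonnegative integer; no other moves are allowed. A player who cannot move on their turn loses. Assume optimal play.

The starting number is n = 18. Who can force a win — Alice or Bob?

Alice wins.

Compute win/loss labels from the base case upward. A position with no move is L. Any other position is W if it can reach an L in one move, else L.
n=0: no move → L
n=1: no move → L
n=2: →0(L), so W
n=3: →0(L), so W
n=4: →2(W), 3(W) — all W, so L
n=5: →0(L), so W
n=6: →4(L), so W
n=7: →0(L), so W
n=8: →4(L), so W
n=9: →6(W), 8(W) — all W, so L
n=10: →9(L), so W
n=11: →0(L), so W
n=12: →9(L), so W
n=13: →0(L), so W
n=14: →7(W), 12(W), 13(W) — all W, so L
n=15: →14(L), so W
n=16: →14(L), so W
n=17: →0(L), so W
n=18: →9(L), so W
From 18 Alice can move to 9, reaching an L position.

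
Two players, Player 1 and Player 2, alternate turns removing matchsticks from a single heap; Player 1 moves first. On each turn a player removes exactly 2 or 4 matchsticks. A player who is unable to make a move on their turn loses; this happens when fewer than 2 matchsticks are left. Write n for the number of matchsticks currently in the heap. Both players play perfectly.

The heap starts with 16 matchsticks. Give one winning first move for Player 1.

Remove 4, leaving 12.

Build the W/L table. Terminal = L. A non-terminal position is W if it has a move to some L; otherwise it is L.
n=0: no move → L
n=1: no move → L
n=2: →0(L), so W
n=3: →1(L), so W
n=4: →0(L), so W
n=5: →1(L), so W
n=6: →4(W), 2(W) — all W, so L
n=7: →5(W), 3(W) — all W, so L
n=8: →6(L), so W
n=9: →7(L), so W
n=10: →6(L), so W
n=11: →7(L), so W
n=12: →10(W), 8(W) — all W, so L
n=13: →11(W), 9(W) — all W, so L
n=14: →12(L), so W
n=15: →13(L), so W
n=16: →12(L), so W
From 16, the L positions reachable in one move are: 12.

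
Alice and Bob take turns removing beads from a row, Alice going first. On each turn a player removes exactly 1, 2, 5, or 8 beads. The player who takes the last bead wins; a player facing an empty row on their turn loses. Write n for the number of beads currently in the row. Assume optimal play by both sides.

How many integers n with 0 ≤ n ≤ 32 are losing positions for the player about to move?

11

Compute win/loss labels from the base case upward. A position with no move is L. Any other position is W if it can reach an L in one move, else L.
n=0: no move → L
n=1: reaches L-position 0 → W
n=2: reaches L-position 0 → W
n=3: only reaches 2(W), 1(W), all W → L
n=4: reaches L-position 3 → W
n=5: reaches L-position 3 → W
n=6: only reaches 5(W), 4(W), 1(W), all W → L
n=7: reaches L-position 6 → W
n=8: reaches L-position 6 → W
n=9: only reaches 8(W), 7(W), 4(W), 1(W), all W → L
n=10: reaches L-position 9 → W
n=11: reaches L-position 9 → W
n=12: only reaches 11(W), 10(W), 7(W), 4(W), all W → L
n=13: reaches L-position 12 → W
n=14: reaches L-position 12 → W
n=15: only reaches 14(W), 13(W), 10(W), 7(W), all W → L
n=16: reaches L-position 15 → W
n=17: reaches L-position 15 → W
n=18: only reaches 17(W), 16(W), 13(W), 10(W), all W → L
n=19: reaches L-position 18 → W
n=20: reaches L-position 18 → W
n=21: only reaches 20(W), 19(W), 16(W), 13(W), all W → L
n=22: reaches L-position 21 → W
n=23: reaches L-position 21 → W
n=24: only reaches 23(W), 22(W), 19(W), 16(W), all W → L
n=25: reaches L-position 24 → W
n=26: reaches L-position 24 → W
n=27: only reaches 26(W), 25(W), 22(W), 19(W), all W → L
n=28: reaches L-position 27 → W
n=29: reaches L-position 27 → W
n=30: only reaches 29(W), 28(W), 25(W), 22(W), all W → L
n=31: reaches L-position 30 → W
n=32: reaches L-position 30 → W
L entries with 0 ≤ n ≤ 32: n = 0, 3, 6, 9, 12, 15, 18, 21, 24, 27, 30; that makes 11.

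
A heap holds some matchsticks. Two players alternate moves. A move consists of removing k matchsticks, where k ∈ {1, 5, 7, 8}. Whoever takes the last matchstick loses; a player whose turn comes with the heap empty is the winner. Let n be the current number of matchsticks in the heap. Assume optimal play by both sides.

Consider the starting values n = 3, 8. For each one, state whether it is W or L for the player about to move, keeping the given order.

3: L, 8: W

Classify positions by backward induction: terminal positions (no move available) are W. From any other position, the mover wins iff some move reaches an L.
n=0: no move; the opponent has just taken the last matchstick and therefore loses → W
n=1: only reaches 0(W), which is W → L
n=2: reaches L-position 1 → W
n=3: only reaches 2(W), which is W → L
n=4: reaches L-position 3 → W
n=5: only reaches 4(W), 0(W), all W → L
n=6: reaches L-position 5 → W
n=7: only reaches 6(W), 2(W), 0(W), all W → L
n=8: reaches L-position 7 → W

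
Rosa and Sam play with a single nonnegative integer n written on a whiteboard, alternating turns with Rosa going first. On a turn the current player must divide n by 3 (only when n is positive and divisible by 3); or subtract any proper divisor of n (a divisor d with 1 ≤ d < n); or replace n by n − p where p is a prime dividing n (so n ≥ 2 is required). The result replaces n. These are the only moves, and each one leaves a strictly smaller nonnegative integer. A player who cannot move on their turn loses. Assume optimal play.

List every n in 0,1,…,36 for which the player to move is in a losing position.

0, 1, 4, 9, 14, 20, 26, 32, 35

Classify positions by backward induction: terminal positions (no move available) are L. From any other position, the mover wins iff some move reaches an L.
n=0: no move → L
n=1: no move → L
n=2: reaches L-position 0 → W
n=3: reaches L-position 0 → W
n=4: only reaches 2(W), 3(W), all W → L
n=5: reaches L-position 0 → W
n=6: reaches L-position 4 → W
n=7: reaches L-position 0 → W
n=8: reaches L-position 4 → W
n=9: only reaches 3(W), 6(W), 8(W), all W → L
n=10: reaches L-position 9 → W
n=11: reaches L-position 0 → W
n=12: reaches L-position 4 → W
n=13: reaches L-position 0 → W
n=14: only reaches 7(W), 12(W), 13(W), all W → L
n=15: reaches L-position 14 → W
n=16: reaches L-position 14 → W
n=17: reaches L-position 0 → W
n=18: reaches L-position 9 → W
n=19: reaches L-position 0 → W
n=20: only reaches 10(W), 15(W), 16(W), 18(W), 19(W), all W → L
n=21: reaches L-position 14 → W
n=22: reaches L-position 20 → W
n=23: reaches L-position 0 → W
n=24: reaches L-position 20 → W
n=25: reaches L-position 20 → W
n=26: only reaches 13(W), 24(W), 25(W), all W → L
n=27: reaches L-position 9 → W
n=28: reaches L-position 14 → W
n=29: reaches L-position 0 → W
n=30: reaches L-position 20 → W
n=31: reaches L-position 0 → W
n=32: only reaches 16(W), 24(W), 28(W), 30(W), 31(W), all W → L
n=33: reaches L-position 32 → W
n=34: reaches L-position 32 → W
n=35: only reaches 28(W), 30(W), 34(W), all W → L
n=36: reaches L-position 32 → W
Reading off the rows marked L gives the requested list; there are 9 such values of n.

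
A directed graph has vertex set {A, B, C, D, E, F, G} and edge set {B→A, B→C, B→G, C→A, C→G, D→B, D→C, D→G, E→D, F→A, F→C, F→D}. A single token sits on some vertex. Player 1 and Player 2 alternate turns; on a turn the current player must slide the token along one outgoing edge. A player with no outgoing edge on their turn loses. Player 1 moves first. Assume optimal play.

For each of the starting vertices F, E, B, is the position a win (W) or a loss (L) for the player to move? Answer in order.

Build the W/L table. Terminal = L. A non-terminal position is W if it has a move to some L; otherwise it is L.
Every edge goes from a vertex to one that appears earlier in the order G, A, C, B, D, F, E, so processing vertices in that order labels each vertex after all of its successors.
G: no outgoing edge → L
A: no outgoing edge → L
C: W (go to A, an L position)
B: W (go to A, an L position)
D: W (go to G, an L position)
F: W (go to A, an L position)
E: L (sole option D(W) is W)

F: W, E: L, B: W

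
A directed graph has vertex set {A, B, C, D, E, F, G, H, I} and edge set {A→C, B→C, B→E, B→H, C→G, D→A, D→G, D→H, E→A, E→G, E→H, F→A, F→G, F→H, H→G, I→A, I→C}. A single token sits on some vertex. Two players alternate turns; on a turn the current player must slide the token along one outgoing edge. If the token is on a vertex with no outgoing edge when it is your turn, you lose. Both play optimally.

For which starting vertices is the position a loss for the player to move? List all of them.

Classify positions by backward induction: terminal positions (no move available) are L. From any other position, the mover wins iff some move reaches an L.
Every edge goes from a vertex to one that appears earlier in the order G, C, H, A, D, I, F, E, B, so processing vertices in that order labels each vertex after all of its successors.
G: no outgoing edge → L
C: →G(L), so W
H: →G(L), so W
A: →C(W) only, which is W, so L
D: →A(L), so W
I: →A(L), so W
F: →A(L), so W
E: →A(L), so W
B: →E(W), H(W), C(W) — all W, so L
The losing starting vertices are exactly the entries labelled L in this table (3 of them).

A, B, G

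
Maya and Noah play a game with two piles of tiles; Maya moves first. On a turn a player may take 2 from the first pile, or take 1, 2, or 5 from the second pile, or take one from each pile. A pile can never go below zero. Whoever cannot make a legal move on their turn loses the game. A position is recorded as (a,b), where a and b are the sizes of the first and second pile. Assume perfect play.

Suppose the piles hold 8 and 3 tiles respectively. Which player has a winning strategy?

Noah wins.

Build the W/L table. Terminal = L. A non-terminal position is W if it has a move to some L; otherwise it is L.
No move ever increases a pile, so every position that can arise here has a ≤ 8 and b ≤ 3; it is enough to label the cells with 0 ≤ a ≤ 8 and 0 ≤ b ≤ 3.
Every move lowers a or b (never raises either), so fill the grid row by row in increasing a, and left to right within a row: each cell's successors are then already labelled.
      b=0  b=1  b=2  b=3
a=0:    L    W    W    L
a=1:    L    W    W    L
a=2:    W    W    L    W
a=3:    W    L    W    W
a=4:    L    W    W    L
a=5:    L    W    W    L
a=6:    W    W    L    W
a=7:    W    L    W    W
a=8:    L    W    W    L
Cells with no legal move (terminal, hence L): (0,0), (1,0).
The remaining L cells, each justified by listing all of its moves:
(0,3): only reaches (0,2)(W), (0,1)(W), all W → L
(1,3): only reaches (1,2)(W), (1,1)(W), (0,2)(W), all W → L
(2,2): only reaches (0,2)(W), (2,1)(W), (2,0)(W), (1,1)(W), all W → L
(3,1): only reaches (1,1)(W), (3,0)(W), (2,0)(W), all W → L
(4,0): only reaches (2,0)(W), which is W → L
(4,3): only reaches (2,3)(W), (4,2)(W), (4,1)(W), (3,2)(W), all W → L
(5,0): only reaches (3,0)(W), which is W → L
(5,3): only reaches (3,3)(W), (5,2)(W), (5,1)(W), (4,2)(W), all W → L
(6,2): only reaches (4,2)(W), (6,1)(W), (6,0)(W), (5,1)(W), all W → L
(7,1): only reaches (5,1)(W), (7,0)(W), (6,0)(W), all W → L
(8,0): only reaches (6,0)(W), which is W → L
(8,3): only reaches (6,3)(W), (8,2)(W), (8,1)(W), (7,2)(W), all W → L
Every other cell has at least one move into one of the L cells above, so it is W.
The starting position (8,3) is L: whatever Maya does, the opponent receives a W position.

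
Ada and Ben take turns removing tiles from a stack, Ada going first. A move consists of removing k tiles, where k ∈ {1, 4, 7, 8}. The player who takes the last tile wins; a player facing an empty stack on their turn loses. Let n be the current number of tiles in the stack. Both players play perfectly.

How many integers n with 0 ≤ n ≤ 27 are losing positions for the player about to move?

8

Use the standard recursion: the mover loses at a terminal position; elsewhere, the mover wins exactly when some move hands the opponent an L position.
n=0: no move → L
n=1: can move to 0, which is L ⇒ W
n=2: the only move is to 1(W), a W ⇒ L
n=3: can move to 2, which is L ⇒ W
n=4: can move to 0, which is L ⇒ W
n=5: moves to 4(W), 1(W); every one is W ⇒ L
n=6: can move to 5, which is L ⇒ W
n=7: can move to 0, which is L ⇒ W
n=8: can move to 0, which is L ⇒ W
n=9: can move to 5, which is L ⇒ W
n=10: can move to 2, which is L ⇒ W
n=11: moves to 10(W), 7(W), 4(W), 3(W); every one is W ⇒ L
n=12: can move to 11, which is L ⇒ W
n=13: can move to 5, which is L ⇒ W
n=14: moves to 13(W), 10(W), 7(W), 6(W); every one is W ⇒ L
n=15: can move to 14, which is L ⇒ W
n=16: moves to 15(W), 12(W), 9(W), 8(W); every one is W ⇒ L
n=17: can move to 16, which is L ⇒ W
n=18: can move to 14, which is L ⇒ W
n=19: can move to 11, which is L ⇒ W
n=20: can move to 16, which is L ⇒ W
n=21: can move to 14, which is L ⇒ W
n=22: can move to 14, which is L ⇒ W
n=23: can move to 16, which is L ⇒ W
n=24: can move to 16, which is L ⇒ W
n=25: moves to 24(W), 21(W), 18(W), 17(W); every one is W ⇒ L
n=26: can move to 25, which is L ⇒ W
n=27: moves to 26(W), 23(W), 20(W), 19(W); every one is W ⇒ L
L entries with 0 ≤ n ≤ 27: n = 0, 2, 5, 11, 14, 16, 25, 27; that makes 8.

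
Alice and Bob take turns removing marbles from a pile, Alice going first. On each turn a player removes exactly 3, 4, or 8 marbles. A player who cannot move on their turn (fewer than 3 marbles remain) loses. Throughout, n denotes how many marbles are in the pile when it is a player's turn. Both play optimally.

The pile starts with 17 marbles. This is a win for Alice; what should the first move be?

Remove 3, leaving 14.

Classify positions by backward induction: terminal positions (no move available) are L. From any other position, the mover wins iff some move reaches an L.
n=0: no move → L
n=1: no move → L
n=2: no move → L
n=3: reaches L-position 0 → W
n=4: reaches L-position 1 → W
n=5: reaches L-position 2 → W
n=6: reaches L-position 2 → W
n=7: only reaches 4(W), 3(W), all W → L
n=8: reaches L-position 0 → W
n=9: reaches L-position 1 → W
n=10: reaches L-position 7 → W
n=11: reaches L-position 7 → W
n=12: only reaches 9(W), 8(W), 4(W), all W → L
n=13: only reaches 10(W), 9(W), 5(W), all W → L
n=14: only reaches 11(W), 10(W), 6(W), all W → L
n=15: reaches L-position 12 → W
n=16: reaches L-position 13 → W
n=17: reaches L-position 14 → W
From 17, the L positions reachable in one move are: 14, 13. Any move reaching one of these is winning.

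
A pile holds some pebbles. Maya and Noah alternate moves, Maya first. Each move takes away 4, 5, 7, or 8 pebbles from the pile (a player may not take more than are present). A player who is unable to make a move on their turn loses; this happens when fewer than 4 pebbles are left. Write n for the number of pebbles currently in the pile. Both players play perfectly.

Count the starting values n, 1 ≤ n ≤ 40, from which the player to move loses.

Compute win/loss labels from the base case upward. A position with no move is L. Any other position is W if it can reach an L in one move, else L.
n=0: no move → L
n=1: no move → L
n=2: no move → L
n=3: no move → L
n=4: W (go to 0, an L position)
n=5: W (go to 1, an L position)
n=6: W (go to 2, an L position)
n=7: W (go to 3, an L position)
n=8: W (go to 3, an L position)
n=9: W (go to 2, an L position)
n=10: W (go to 3, an L position)
n=11: W (go to 3, an L position)
n=12: L (options 8(W), 7(W), 5(W), 4(W) are all W)
n=13: L (options 9(W), 8(W), 6(W), 5(W) are all W)
n=14: L (options 10(W), 9(W), 7(W), 6(W) are all W)
n=15: L (options 11(W), 10(W), 8(W), 7(W) are all W)
n=16: W (go to 12, an L position)
n=17: W (go to 13, an L position)
n=18: W (go to 14, an L position)
n=19: W (go to 15, an L position)
n=20: W (go to 15, an L position)
n=21: W (go to 14, an L position)
n=22: W (go to 15, an L position)
n=23: W (go to 15, an L position)
n=24: L (options 20(W), 19(W), 17(W), 16(W) are all W)
n=25: L (options 21(W), 20(W), 18(W), 17(W) are all W)
n=26: L (options 22(W), 21(W), 19(W), 18(W) are all W)
n=27: L (options 23(W), 22(W), 20(W), 19(W) are all W)
n=28: W (go to 24, an L position)
n=29: W (go to 25, an L position)
n=30: W (go to 26, an L position)
n=31: W (go to 27, an L position)
n=32: W (go to 27, an L position)
n=33: W (go to 26, an L position)
n=34: W (go to 27, an L position)
n=35: W (go to 27, an L position)
n=36: L (options 32(W), 31(W), 29(W), 28(W) are all W)
n=37: L (options 33(W), 32(W), 30(W), 29(W) are all W)
n=38: L (options 34(W), 33(W), 31(W), 30(W) are all W)
n=39: L (options 35(W), 34(W), 32(W), 31(W) are all W)
n=40: W (go to 36, an L position)
L entries with 1 ≤ n ≤ 40 (n=0 is outside the asked range and is not counted): n = 1, 2, 3, 12, 13, 14, 15, 24, 25, 26, 27, 36, 37, 38, 39; that makes 15.

15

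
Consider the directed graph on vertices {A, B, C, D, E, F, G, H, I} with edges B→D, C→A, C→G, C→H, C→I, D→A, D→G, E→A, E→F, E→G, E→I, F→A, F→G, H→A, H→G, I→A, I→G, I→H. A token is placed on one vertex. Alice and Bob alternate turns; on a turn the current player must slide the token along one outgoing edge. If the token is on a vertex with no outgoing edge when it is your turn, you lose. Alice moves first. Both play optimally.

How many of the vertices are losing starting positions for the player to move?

Compute win/loss labels from the base case upward. A position with no move is L. Any other position is W if it can reach an L in one move, else L.
Every edge goes from a vertex to one that appears earlier in the order G, A, H, I, F, C, D, E, B, so processing vertices in that order labels each vertex after all of its successors.
G: no outgoing edge → L
A: no outgoing edge → L
H: →A(L), so W
I: →A(L), so W
F: →A(L), so W
C: →A(L), so W
D: →A(L), so W
E: →A(L), so W
B: →D(W) only, which is W, so L
The L vertices are A, B, G; that is 3 in all.

3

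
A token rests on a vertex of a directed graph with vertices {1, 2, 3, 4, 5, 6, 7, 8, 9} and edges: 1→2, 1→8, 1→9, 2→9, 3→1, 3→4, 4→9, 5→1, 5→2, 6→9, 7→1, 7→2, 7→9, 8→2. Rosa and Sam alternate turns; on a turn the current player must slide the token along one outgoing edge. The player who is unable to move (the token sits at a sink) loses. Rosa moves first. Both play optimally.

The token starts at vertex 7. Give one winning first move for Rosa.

Classify positions by backward induction: terminal positions (no move available) are L. From any other position, the mover wins iff some move reaches an L.
Every edge goes from a vertex to one that appears earlier in the order 9, 6, 2, 4, 8, 1, 3, 5, 7, so processing vertices in that order labels each vertex after all of its successors.
9: no outgoing edge → L
6: W (go to 9, an L position)
2: W (go to 9, an L position)
4: W (go to 9, an L position)
8: L (sole option 2(W) is W)
1: W (go to 8, an L position)
3: L (options 1(W), 4(W) are all W)
5: L (options 1(W), 2(W) are all W)
7: W (go to 9, an L position)
From 7, the L positions reachable in one move are: 9.

Move to 9.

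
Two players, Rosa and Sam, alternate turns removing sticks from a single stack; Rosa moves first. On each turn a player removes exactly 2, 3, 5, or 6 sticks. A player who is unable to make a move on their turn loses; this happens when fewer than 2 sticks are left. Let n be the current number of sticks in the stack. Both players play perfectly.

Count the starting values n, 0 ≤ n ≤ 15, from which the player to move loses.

Classify positions by backward induction: terminal positions (no move available) are L. From any other position, the mover wins iff some move reaches an L.
n=0: no move → L
n=1: no move → L
n=2: can move to 0, which is L ⇒ W
n=3: can move to 1, which is L ⇒ W
n=4: can move to 1, which is L ⇒ W
n=5: can move to 0, which is L ⇒ W
n=6: can move to 1, which is L ⇒ W
n=7: can move to 1, which is L ⇒ W
n=8: moves to 6(W), 5(W), 3(W), 2(W); every one is W ⇒ L
n=9: moves to 7(W), 6(W), 4(W), 3(W); every one is W ⇒ L
n=10: can move to 8, which is L ⇒ W
n=11: can move to 9, which is L ⇒ W
n=12: can move to 9, which is L ⇒ W
n=13: can move to 8, which is L ⇒ W
n=14: can move to 9, which is L ⇒ W
n=15: can move to 9, which is L ⇒ W
L entries with 0 ≤ n ≤ 15: n = 0, 1, 8, 9; that makes 4.

4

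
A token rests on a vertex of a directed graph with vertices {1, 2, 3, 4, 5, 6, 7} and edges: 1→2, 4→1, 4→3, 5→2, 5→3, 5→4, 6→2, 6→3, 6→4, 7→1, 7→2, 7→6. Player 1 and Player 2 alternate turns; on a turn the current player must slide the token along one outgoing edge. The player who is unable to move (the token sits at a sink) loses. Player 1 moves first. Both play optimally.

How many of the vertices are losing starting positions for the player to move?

2

Work bottom-up. With no move the player to move loses. Otherwise the position is W if at least one move leads to an L position for the opponent, and L if every move leads to a W.
Every edge goes from a vertex to one that appears earlier in the order 3, 2, 1, 4, 6, 5, 7, so processing vertices in that order labels each vertex after all of its successors.
3: no outgoing edge → L
2: no outgoing edge → L
1: reaches L-position 2 → W
4: reaches L-position 3 → W
6: reaches L-position 2 → W
5: reaches L-position 2 → W
7: reaches L-position 2 → W
The L vertices are 2, 3; that is 2 in all.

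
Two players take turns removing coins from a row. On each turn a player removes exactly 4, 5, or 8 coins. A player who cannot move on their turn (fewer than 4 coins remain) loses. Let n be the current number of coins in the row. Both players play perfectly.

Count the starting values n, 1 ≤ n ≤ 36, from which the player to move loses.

12

Positions with no move are L. A position that does have a move is losing for the player to move precisely when every available move leads to a winning position for the opponent. Fill in the labels:
n=0: no move → L
n=1: no move → L
n=2: no move → L
n=3: no move → L
n=4: reaches L-position 0 → W
n=5: reaches L-position 1 → W
n=6: reaches L-position 2 → W
n=7: reaches L-position 3 → W
n=8: reaches L-position 3 → W
n=9: reaches L-position 1 → W
n=10: reaches L-position 2 → W
n=11: reaches L-position 3 → W
n=12: only reaches 8(W), 7(W), 4(W), all W → L
n=13: only reaches 9(W), 8(W), 5(W), all W → L
n=14: only reaches 10(W), 9(W), 6(W), all W → L
n=15: only reaches 11(W), 10(W), 7(W), all W → L
n=16: reaches L-position 12 → W
n=17: reaches L-position 13 → W
n=18: reaches L-position 14 → W
n=19: reaches L-position 15 → W
n=20: reaches L-position 15 → W
n=21: reaches L-position 13 → W
n=22: reaches L-position 14 → W
n=23: reaches L-position 15 → W
n=24: only reaches 20(W), 19(W), 16(W), all W → L
n=25: only reaches 21(W), 20(W), 17(W), all W → L
n=26: only reaches 22(W), 21(W), 18(W), all W → L
n=27: only reaches 23(W), 22(W), 19(W), all W → L
n=28: reaches L-position 24 → W
n=29: reaches L-position 25 → W
n=30: reaches L-position 26 → W
n=31: reaches L-position 27 → W
n=32: reaches L-position 27 → W
n=33: reaches L-position 25 → W
n=34: reaches L-position 26 → W
n=35: reaches L-position 27 → W
n=36: only reaches 32(W), 31(W), 28(W), all W → L
L entries with 1 ≤ n ≤ 36 (n=0 is outside the asked range and is not counted): n = 1, 2, 3, 12, 13, 14, 15, 24, 25, 26, 27, 36; that makes 12.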